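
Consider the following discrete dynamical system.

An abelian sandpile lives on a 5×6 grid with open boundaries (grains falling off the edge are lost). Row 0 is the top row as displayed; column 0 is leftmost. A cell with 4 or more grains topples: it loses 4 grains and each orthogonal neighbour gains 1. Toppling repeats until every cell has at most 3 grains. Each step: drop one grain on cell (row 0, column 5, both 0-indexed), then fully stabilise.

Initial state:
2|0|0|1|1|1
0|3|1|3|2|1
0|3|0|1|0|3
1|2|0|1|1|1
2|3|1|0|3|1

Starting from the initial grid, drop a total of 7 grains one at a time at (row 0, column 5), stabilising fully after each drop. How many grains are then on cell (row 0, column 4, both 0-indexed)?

3

gen 0: 2|0|0|1|1|1
0|3|1|3|2|1
0|3|0|1|0|3
1|2|0|1|1|1
2|3|1|0|3|1
gen 1: 2|0|0|1|1|2
0|3|1|3|2|1
0|3|0|1|0|3
1|2|0|1|1|1
2|3|1|0|3|1
gen 2: 2|0|0|1|1|3
0|3|1|3|2|1
0|3|0|1|0|3
1|2|0|1|1|1
2|3|1|0|3|1
gen 3: 2|0|0|1|2|0
0|3|1|3|2|2
0|3|0|1|0|3
1|2|0|1|1|1
2|3|1|0|3|1
gen 4: 2|0|0|1|2|1
0|3|1|3|2|2
0|3|0|1|0|3
1|2|0|1|1|1
2|3|1|0|3|1
gen 5: 2|0|0|1|2|2
0|3|1|3|2|2
0|3|0|1|0|3
1|2|0|1|1|1
2|3|1|0|3|1
gen 6: 2|0|0|1|2|3
0|3|1|3|2|2
0|3|0|1|0|3
1|2|0|1|1|1
2|3|1|0|3|1
gen 7: 2|0|0|1|3|0
0|3|1|3|2|3
0|3|0|1|0|3
1|2|0|1|1|1
2|3|1|0|3|1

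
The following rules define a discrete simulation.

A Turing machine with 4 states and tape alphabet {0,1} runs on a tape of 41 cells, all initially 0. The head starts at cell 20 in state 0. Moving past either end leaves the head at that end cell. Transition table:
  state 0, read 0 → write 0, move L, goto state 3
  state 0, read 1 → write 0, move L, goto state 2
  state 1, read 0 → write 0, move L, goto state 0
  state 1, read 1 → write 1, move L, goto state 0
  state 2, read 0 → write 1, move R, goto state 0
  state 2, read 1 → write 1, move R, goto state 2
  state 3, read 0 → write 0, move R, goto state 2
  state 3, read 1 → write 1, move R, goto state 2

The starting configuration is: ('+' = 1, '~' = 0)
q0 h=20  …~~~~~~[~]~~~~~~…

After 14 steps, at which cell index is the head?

gen 0: q0 h=20  …~~~~~~[~]~~~~~~…
gen 1: q3 h=19  …~~~~~~[~]~~~~~~…
gen 2: q2 h=20  …~~~~~~[~]~~~~~~…
gen 3: q0 h=21  …~~~~~+[~]~~~~~~…
gen 4: q3 h=20  …~~~~~~[+]~~~~~~…
gen 5: q2 h=21  …~~~~~+[~]~~~~~~…
gen 6: q0 h=22  …~~~~++[~]~~~~~~…
gen 7: q3 h=21  …~~~~~+[+]~~~~~~…
gen 8: q2 h=22  …~~~~++[~]~~~~~~…
gen 9: q0 h=23  …~~~+++[~]~~~~~~…
gen 10: q3 h=22  …~~~~++[+]~~~~~~…
gen 11: q2 h=23  …~~~+++[~]~~~~~~…
gen 12: q0 h=24  …~~++++[~]~~~~~~…
gen 13: q3 h=23  …~~~+++[+]~~~~~~…
gen 14: q2 h=24  …~~++++[~]~~~~~~…

24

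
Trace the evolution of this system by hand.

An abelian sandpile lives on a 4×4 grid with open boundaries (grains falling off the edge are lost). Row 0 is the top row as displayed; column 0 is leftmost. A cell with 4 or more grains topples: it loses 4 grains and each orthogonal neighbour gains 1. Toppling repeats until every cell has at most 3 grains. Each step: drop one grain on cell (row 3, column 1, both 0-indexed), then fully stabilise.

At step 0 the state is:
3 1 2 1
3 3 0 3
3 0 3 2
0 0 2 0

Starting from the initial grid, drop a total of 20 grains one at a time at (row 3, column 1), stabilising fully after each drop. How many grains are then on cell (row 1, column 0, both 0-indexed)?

2

gen 0: 3 1 2 1
3 3 0 3
3 0 3 2
0 0 2 0
gen 1: 3 1 2 1
3 3 0 3
3 0 3 2
0 1 2 0
gen 2: 3 1 2 1
3 3 0 3
3 0 3 2
0 2 2 0
gen 3: 3 1 2 1
3 3 0 3
3 0 3 2
0 3 2 0
gen 4: 3 1 2 1
3 3 0 3
3 1 3 2
1 0 3 0
gen 5: 3 1 2 1
3 3 0 3
3 1 3 2
1 1 3 0
gen 6: 3 1 2 1
3 3 0 3
3 1 3 2
1 2 3 0
gen 7: 3 1 2 1
3 3 0 3
3 1 3 2
1 3 3 0
gen 8: 3 1 2 1
3 3 1 3
3 3 0 3
2 1 1 1
gen 9: 3 1 2 1
3 3 1 3
3 3 0 3
2 2 1 1
gen 10: 3 1 2 1
3 3 1 3
3 3 0 3
2 3 1 1
gen 11: 0 3 2 1
2 1 2 3
2 2 1 3
0 2 2 1
gen 12: 0 3 2 1
2 1 2 3
2 2 1 3
0 3 2 1
gen 13: 0 3 2 1
2 1 2 3
2 3 1 3
1 0 3 1
gen 14: 0 3 2 1
2 1 2 3
2 3 1 3
1 1 3 1
gen 15: 0 3 2 1
2 1 2 3
2 3 1 3
1 2 3 1
gen 16: 0 3 2 1
2 1 2 3
2 3 1 3
1 3 3 1
gen 17: 0 3 2 1
2 2 2 3
3 0 3 3
2 2 0 2
gen 18: 0 3 2 1
2 2 2 3
3 0 3 3
2 3 0 2
gen 19: 0 3 2 1
2 2 2 3
3 1 3 3
3 0 1 2
gen 20: 0 3 2 1
2 2 2 3
3 1 3 3
3 1 1 2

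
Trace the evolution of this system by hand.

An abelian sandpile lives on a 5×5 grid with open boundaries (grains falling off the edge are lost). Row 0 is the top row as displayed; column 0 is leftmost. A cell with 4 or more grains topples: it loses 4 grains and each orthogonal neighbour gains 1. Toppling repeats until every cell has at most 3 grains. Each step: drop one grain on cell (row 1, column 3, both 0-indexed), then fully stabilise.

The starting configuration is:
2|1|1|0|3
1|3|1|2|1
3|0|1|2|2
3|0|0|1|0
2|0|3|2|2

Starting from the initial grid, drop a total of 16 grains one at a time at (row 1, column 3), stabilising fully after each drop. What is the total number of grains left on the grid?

0) 2|1|1|0|3
1|3|1|2|1
3|0|1|2|2
3|0|0|1|0
2|0|3|2|2
1) 2|1|1|0|3
1|3|1|3|1
3|0|1|2|2
3|0|0|1|0
2|0|3|2|2
2) 2|1|1|1|3
1|3|2|0|2
3|0|1|3|2
3|0|0|1|0
2|0|3|2|2
3) 2|1|1|1|3
1|3|2|1|2
3|0|1|3|2
3|0|0|1|0
2|0|3|2|2
4) 2|1|1|1|3
1|3|2|2|2
3|0|1|3|2
3|0|0|1|0
2|0|3|2|2
5) 2|1|1|1|3
1|3|2|3|2
3|0|1|3|2
3|0|0|1|0
2|0|3|2|2
6) 2|1|1|2|3
1|3|3|1|3
3|0|2|0|3
3|0|0|2|0
2|0|3|2|2
7) 2|1|1|2|3
1|3|3|2|3
3|0|2|0|3
3|0|0|2|0
2|0|3|2|2
8) 2|1|1|2|3
1|3|3|3|3
3|0|2|0|3
3|0|0|2|0
2|0|3|2|2
9) 2|2|3|0|1
2|0|1|3|2
3|1|3|2|0
3|0|0|2|1
2|0|3|2|2
10) 2|2|3|1|1
2|0|2|0|3
3|1|3|3|0
3|0|0|2|1
2|0|3|2|2
11) 2|2|3|1|1
2|0|2|1|3
3|1|3|3|0
3|0|0|2|1
2|0|3|2|2
12) 2|2|3|1|1
2|0|2|2|3
3|1|3|3|0
3|0|0|2|1
2|0|3|2|2
13) 2|2|3|1|1
2|0|2|3|3
3|1|3|3|0
3|0|0|2|1
2|0|3|2|2
14) 2|3|0|3|2
2|1|1|3|0
3|2|1|1|2
3|0|1|3|1
2|0|3|2|2
15) 2|3|1|0|3
2|1|2|1|1
3|2|1|2|2
3|0|1|3|1
2|0|3|2|2
16) 2|3|1|0|3
2|1|2|2|1
3|2|1|2|2
3|0|1|3|1
2|0|3|2|2

44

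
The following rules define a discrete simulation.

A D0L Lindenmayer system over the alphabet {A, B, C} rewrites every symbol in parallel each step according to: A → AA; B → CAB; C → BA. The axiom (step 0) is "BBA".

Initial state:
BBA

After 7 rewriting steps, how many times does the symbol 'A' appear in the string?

718

0) BBA
1) CABCABAA
2) BAAACABBAAACABAAAA
3) CABAAAAAABAAACABCABAAAAAABAAACABAAAAAAAA
4) BAAACABAAAAAAAAAAAACABAAAAAABAAACABBAAACABAAAAAAAAAAAACABAAAAAABAAACABAAAAAAAAAAAAAAAA
5) CABAAAAAABAAACABAAAAAAAAAAAAAAAAAAAAAAAABAAACABAAAAAAAAAAA…AAAAAAAAAACABAAAAAABAAACABAAAAAAAAAAAAAAAAAAAAAAAAAAAAAAAA  (len 182)
6) BAAACABAAAAAAAAAAAACABAAAAAABAAACABAAAAAAAAAAAAAAAAAAAAAAA…AAAAAAAAAAAAAAAAAAAAAAAAAAAAAAAAAAAAAAAAAAAAAAAAAAAAAAAAAA  (len 380)
7) CABAAAAAABAAACABAAAAAAAAAAAAAAAAAAAAAAAABAAACABAAAAAAAAAAA…AAAAAAAAAAAAAAAAAAAAAAAAAAAAAAAAAAAAAAAAAAAAAAAAAAAAAAAAAA  (len 786)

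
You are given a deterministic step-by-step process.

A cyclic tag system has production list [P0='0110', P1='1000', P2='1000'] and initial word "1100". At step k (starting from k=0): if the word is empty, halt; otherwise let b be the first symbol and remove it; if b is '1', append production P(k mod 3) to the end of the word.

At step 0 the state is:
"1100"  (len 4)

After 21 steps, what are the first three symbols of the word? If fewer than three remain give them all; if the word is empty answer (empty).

t=0: "1100"  (len 4)
t=1: "1000110"  (len 7)
t=2: "0001101000"  (len 10)
t=3: "001101000"  (len 9)
t=4: "01101000"  (len 8)
t=5: "1101000"  (len 7)
t=6: "1010001000"  (len 10)
t=7: "0100010000110"  (len 13)
t=8: "100010000110"  (len 12)
t=9: "000100001101000"  (len 15)
t=10: "00100001101000"  (len 14)
t=11: "0100001101000"  (len 13)
t=12: "100001101000"  (len 12)
t=13: "000011010000110"  (len 15)
t=14: "00011010000110"  (len 14)
t=15: "0011010000110"  (len 13)
t=16: "011010000110"  (len 12)
t=17: "11010000110"  (len 11)
t=18: "10100001101000"  (len 14)
t=19: "01000011010000110"  (len 17)
t=20: "1000011010000110"  (len 16)
t=21: "0000110100001101000"  (len 19)

000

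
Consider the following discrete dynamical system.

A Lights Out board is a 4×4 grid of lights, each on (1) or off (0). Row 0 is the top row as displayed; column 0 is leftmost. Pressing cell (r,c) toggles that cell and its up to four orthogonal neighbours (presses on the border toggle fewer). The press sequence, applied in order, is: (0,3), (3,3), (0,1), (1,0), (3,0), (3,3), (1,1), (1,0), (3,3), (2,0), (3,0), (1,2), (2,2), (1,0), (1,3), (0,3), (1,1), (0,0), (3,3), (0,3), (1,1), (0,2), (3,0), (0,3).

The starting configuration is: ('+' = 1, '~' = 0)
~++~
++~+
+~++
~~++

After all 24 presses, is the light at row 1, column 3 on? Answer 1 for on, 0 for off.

1

t=0: ~++~
++~+
+~++
~~++
t=1: ~+~+
++~~
+~++
~~++
t=2: ~+~+
++~~
+~+~
~~~~
t=3: +~++
+~~~
+~+~
~~~~
t=4: ~~++
~+~~
~~+~
~~~~
t=5: ~~++
~+~~
+~+~
++~~
t=6: ~~++
~+~~
+~++
++++
t=7: ~+++
+~+~
++++
++++
t=8: ++++
~++~
~+++
++++
t=9: ++++
~++~
~++~
++~~
t=10: ++++
+++~
+~+~
~+~~
t=11: ++++
+++~
~~+~
+~~~
t=12: ++~+
+~~+
~~~~
+~~~
t=13: ++~+
+~++
~+++
+~+~
t=14: ~+~+
~+++
++++
+~+~
t=15: ~+~~
~+~~
+++~
+~+~
t=16: ~+++
~+~+
+++~
+~+~
t=17: ~~++
+~++
+~+~
+~+~
t=18: ++++
~~++
+~+~
+~+~
t=19: ++++
~~++
+~++
+~~+
t=20: ++~~
~~+~
+~++
+~~+
t=21: +~~~
++~~
++++
+~~+
t=22: ++++
+++~
++++
+~~+
t=23: ++++
+++~
~+++
~+~+
t=24: ++~~
++++
~+++
~+~+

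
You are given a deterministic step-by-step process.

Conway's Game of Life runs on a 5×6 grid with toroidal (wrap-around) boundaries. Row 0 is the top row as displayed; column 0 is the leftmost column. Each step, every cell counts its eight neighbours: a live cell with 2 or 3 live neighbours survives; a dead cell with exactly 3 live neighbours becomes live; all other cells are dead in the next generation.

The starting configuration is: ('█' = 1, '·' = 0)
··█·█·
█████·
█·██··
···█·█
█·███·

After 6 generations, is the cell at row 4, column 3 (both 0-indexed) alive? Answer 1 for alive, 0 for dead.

0

gen 0: ··█·█·
█████·
█·██··
···█·█
█·███·
gen 1: █·····
█···█·
█·····
█····█
·██···
gen 2: █····█
██····
██····
█····█
·█···█
gen 3: ·····█
······
······
·····█
·█··█·
gen 4: ······
······
······
······
█···██
gen 5: ·····█
······
······
·····█
·····█
gen 6: ······
······
······
······
█···██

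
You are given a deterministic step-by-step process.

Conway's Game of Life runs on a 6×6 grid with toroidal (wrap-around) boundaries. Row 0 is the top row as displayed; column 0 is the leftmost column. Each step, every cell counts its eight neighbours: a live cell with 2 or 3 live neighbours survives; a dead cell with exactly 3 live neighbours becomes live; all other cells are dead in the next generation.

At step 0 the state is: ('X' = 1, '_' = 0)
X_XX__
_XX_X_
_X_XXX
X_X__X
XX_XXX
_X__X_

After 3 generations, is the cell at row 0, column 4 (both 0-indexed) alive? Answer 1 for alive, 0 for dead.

0

gen 0: X_XX__
_XX_X_
_X_XXX
X_X__X
XX_XXX
_X__X_
gen 1: X___XX
______
______
______
___X__
______
gen 2: _____X
_____X
______
______
______
____XX
gen 3: X____X
______
______
______
______
____XX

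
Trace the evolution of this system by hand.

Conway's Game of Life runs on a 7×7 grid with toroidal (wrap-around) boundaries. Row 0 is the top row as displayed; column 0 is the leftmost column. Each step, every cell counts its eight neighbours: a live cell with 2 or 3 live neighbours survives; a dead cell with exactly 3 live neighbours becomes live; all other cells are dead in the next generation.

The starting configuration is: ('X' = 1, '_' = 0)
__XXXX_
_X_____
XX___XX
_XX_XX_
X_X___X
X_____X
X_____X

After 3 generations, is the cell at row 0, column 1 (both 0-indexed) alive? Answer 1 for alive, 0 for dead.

0

step 0: __XXXX_
_X_____
XX___XX
_XX_XX_
X_X___X
X_____X
X_____X
step 1: XXXXXXX
_X_X___
____XXX
__XXX__
__XX___
_____X_
XX_XX__
step 2: _____XX
_X_____
_____X_
__X____
__X____
_X_____
_______
step 3: _______
_____XX
_______
_______
_XX____
_______
_______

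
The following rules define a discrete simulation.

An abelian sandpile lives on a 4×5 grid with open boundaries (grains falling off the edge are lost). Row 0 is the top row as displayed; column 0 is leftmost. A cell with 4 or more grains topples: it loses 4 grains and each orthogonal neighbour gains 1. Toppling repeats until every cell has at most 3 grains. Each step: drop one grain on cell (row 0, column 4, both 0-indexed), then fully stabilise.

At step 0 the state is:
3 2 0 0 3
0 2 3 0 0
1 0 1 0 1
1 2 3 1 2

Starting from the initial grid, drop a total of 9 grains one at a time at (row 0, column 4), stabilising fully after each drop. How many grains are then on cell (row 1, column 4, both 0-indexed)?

3

step 0: 3 2 0 0 3
0 2 3 0 0
1 0 1 0 1
1 2 3 1 2
step 1: 3 2 0 1 0
0 2 3 0 1
1 0 1 0 1
1 2 3 1 2
step 2: 3 2 0 1 1
0 2 3 0 1
1 0 1 0 1
1 2 3 1 2
step 3: 3 2 0 1 2
0 2 3 0 1
1 0 1 0 1
1 2 3 1 2
step 4: 3 2 0 1 3
0 2 3 0 1
1 0 1 0 1
1 2 3 1 2
step 5: 3 2 0 2 0
0 2 3 0 2
1 0 1 0 1
1 2 3 1 2
step 6: 3 2 0 2 1
0 2 3 0 2
1 0 1 0 1
1 2 3 1 2
step 7: 3 2 0 2 2
0 2 3 0 2
1 0 1 0 1
1 2 3 1 2
step 8: 3 2 0 2 3
0 2 3 0 2
1 0 1 0 1
1 2 3 1 2
step 9: 3 2 0 3 0
0 2 3 0 3
1 0 1 0 1
1 2 3 1 2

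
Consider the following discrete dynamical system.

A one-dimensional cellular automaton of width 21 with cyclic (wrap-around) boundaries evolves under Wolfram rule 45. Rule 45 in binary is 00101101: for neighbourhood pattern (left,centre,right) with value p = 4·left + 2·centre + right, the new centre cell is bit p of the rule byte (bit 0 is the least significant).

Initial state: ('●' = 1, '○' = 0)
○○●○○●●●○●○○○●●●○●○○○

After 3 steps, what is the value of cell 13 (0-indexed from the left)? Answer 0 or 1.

k=0  ○○●○○●●●○●○○○●●●○●○○○
k=1  ●○●○○●○○●●○●○●○○●●○●●
k=2  ○●●○○●○○●○●●●●○○●○●●○
k=3  ○●○○○●○○●●●○○○○○●●●○○

0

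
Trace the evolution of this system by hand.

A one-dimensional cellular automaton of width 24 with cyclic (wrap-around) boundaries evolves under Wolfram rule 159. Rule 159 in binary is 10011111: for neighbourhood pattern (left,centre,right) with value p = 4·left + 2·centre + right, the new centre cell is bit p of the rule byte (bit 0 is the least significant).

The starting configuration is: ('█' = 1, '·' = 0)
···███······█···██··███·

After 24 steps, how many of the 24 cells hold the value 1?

18

k=0  ···███······█···██··███·
k=1  █████·███████████·████·█
k=2  ████··██████████··███··█
k=3  ███·███████████·████·███
k=4  ██··██████████··███··███
k=5  █·███████████·████·█████
k=6  ··██████████··███··█████
k=7  ███████████·████·██████·
k=8  ██████████··███··█████··
k=9  █████████·████·██████·██
k=10  ████████··███··█████··██
k=11  ███████·████·██████·████
k=12  ██████··███··█████··████
k=13  █████·████·██████·██████
k=14  ████··███··█████··██████
k=15  ███·████·██████·████████
k=16  ██··███··█████··████████
k=17  █·████·██████·██████████
k=18  ··███··█████··██████████
k=19  ████·██████·███████████·
k=20  ███··█████··██████████··
k=21  ██·██████·███████████·██
k=22  █··█████··██████████··██
k=23  ·██████·███████████·████
k=24  ·█████··██████████··███·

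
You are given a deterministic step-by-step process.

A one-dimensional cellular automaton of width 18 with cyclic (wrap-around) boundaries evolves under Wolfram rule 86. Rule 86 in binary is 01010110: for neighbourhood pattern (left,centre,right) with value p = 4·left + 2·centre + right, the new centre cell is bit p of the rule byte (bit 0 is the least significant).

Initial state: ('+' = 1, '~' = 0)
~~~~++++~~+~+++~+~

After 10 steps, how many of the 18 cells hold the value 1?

8

k=0  ~~~~++++~~+~+++~+~
k=1  ~~~+~~~++++~~~+~++
k=2  +~+++~+~~~++~++~~+
k=3  +~~~+~++~+~+~~+++~
k=4  ++~++~~+~+~+++~~+~
k=5  ~+~~++++~+~~~++++~
k=6  ++++~~~+~++~+~~~++
k=7  ~~~++~++~~+~++~+~~
k=8  ~~+~+~~++++~~+~++~
k=9  ~++~+++~~~++++~~++
k=10  ~~+~~~++~+~~~+++~+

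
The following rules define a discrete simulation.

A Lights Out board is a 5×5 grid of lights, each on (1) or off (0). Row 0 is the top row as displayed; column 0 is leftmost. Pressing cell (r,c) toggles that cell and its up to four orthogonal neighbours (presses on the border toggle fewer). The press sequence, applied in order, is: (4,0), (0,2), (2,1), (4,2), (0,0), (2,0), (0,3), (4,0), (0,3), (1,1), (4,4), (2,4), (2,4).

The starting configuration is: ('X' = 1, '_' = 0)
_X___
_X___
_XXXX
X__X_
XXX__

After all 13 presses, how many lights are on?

13

gen 0: _X___
_X___
_XXXX
X__X_
XXX__
gen 1: _X___
_X___
_XXXX
___X_
__X__
gen 2: __XX_
_XX__
_XXXX
___X_
__X__
gen 3: __XX_
__X__
X__XX
_X_X_
__X__
gen 4: __XX_
__X__
X__XX
_XXX_
_X_X_
gen 5: XXXX_
X_X__
X__XX
_XXX_
_X_X_
gen 6: XXXX_
__X__
_X_XX
XXXX_
_X_X_
gen 7: XX__X
__XX_
_X_XX
XXXX_
_X_X_
gen 8: XX__X
__XX_
_X_XX
_XXX_
X__X_
gen 9: XXXX_
__X__
_X_XX
_XXX_
X__X_
gen 10: X_XX_
XX___
___XX
_XXX_
X__X_
gen 11: X_XX_
XX___
___XX
_XXXX
X___X
gen 12: X_XX_
XX__X
_____
_XXX_
X___X
gen 13: X_XX_
XX___
___XX
_XXXX
X___X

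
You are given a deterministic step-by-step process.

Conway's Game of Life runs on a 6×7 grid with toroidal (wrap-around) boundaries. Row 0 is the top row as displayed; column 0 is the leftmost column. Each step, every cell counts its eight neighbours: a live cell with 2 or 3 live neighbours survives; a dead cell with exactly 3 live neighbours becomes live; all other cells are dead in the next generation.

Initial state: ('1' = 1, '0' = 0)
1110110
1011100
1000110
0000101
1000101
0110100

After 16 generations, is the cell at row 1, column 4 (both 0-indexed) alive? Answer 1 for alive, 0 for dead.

0

gen 0: 1110110
1011100
1000110
0000101
1000101
0110100
gen 1: 1000011
1010000
1100000
0001100
1100101
0010100
gen 2: 1001011
0000000
1111000
0011111
1110100
0001100
gen 3: 0001011
0001100
1100011
0000011
1100001
0000000
gen 4: 0001010
0011000
1000000
0000000
1000011
0000010
gen 5: 0011000
0011100
0000000
1000000
0000011
0000010
gen 6: 0010000
0010100
0001000
0000001
0000011
0000111
gen 7: 0000100
0010000
0001000
0000011
1000100
0000101
gen 8: 0001010
0001000
0000000
0000111
1000100
0001100
gen 9: 0011000
0000100
0000110
0000111
0000001
0001010
gen 10: 0011000
0000110
0001001
0000101
0000001
0011100
gen 11: 0010010
0010110
0001001
1000001
0000100
0010100
gen 12: 0110010
0010111
1001101
1000011
0001010
0000110
gen 13: 0110000
0010000
0101000
1001000
0000000
0011011
gen 14: 0100000
0001000
0101000
0010000
0011101
0111000
gen 15: 0101000
0000000
0001000
0100100
0000100
1100100
gen 16: 1110000
0010000
0000000
0001100
1101110
1111100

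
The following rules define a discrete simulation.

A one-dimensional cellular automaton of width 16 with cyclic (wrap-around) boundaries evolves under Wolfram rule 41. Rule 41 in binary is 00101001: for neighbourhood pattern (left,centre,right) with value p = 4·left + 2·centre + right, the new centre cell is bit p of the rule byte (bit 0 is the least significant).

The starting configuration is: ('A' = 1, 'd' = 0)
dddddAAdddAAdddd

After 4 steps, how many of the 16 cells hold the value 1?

5

0) dddddAAdddAAdddd
1) AAAAdAddAdAddAAA
2) ddddAddddAdddAdd
3) AAAdddAAdddAdddA
4) ddddAdAddAdddAdA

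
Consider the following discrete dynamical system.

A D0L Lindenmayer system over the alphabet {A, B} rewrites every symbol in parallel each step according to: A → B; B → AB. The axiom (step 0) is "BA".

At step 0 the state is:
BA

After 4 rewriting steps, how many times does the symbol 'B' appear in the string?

8

[0] BA
[1] ABB
[2] BABAB
[3] ABBABBAB
[4] BABABBABABBAB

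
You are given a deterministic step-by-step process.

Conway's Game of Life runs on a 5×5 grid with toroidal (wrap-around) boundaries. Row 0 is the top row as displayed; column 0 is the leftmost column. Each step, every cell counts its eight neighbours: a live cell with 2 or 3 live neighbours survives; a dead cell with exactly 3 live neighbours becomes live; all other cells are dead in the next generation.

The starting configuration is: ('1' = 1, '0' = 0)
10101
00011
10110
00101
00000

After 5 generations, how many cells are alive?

0) 10101
00011
10110
00101
00000
1) 10001
00000
11100
01101
11001
2) 01001
00001
10110
00001
00100
3) 10010
01101
10010
01101
10010
4) 10010
01100
00000
01100
10010
5) 10010
01100
00000
01100
10010

8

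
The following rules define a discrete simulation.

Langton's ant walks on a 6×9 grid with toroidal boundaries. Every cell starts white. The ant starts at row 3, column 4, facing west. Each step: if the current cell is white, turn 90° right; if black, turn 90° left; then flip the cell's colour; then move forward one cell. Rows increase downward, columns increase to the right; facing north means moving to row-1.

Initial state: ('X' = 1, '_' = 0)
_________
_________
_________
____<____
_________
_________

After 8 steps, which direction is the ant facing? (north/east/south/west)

gen 0: _________
_________
_________
____<____
_________
_________
gen 1: _________
_________
____^____
____X____
_________
_________
gen 2: _________
_________
____X>___
____X____
_________
_________
gen 3: _________
_________
____XX___
____Xv___
_________
_________
gen 4: _________
_________
____XX___
____<X___
_________
_________
gen 5: _________
_________
____XX___
_____X___
____v____
_________
gen 6: _________
_________
____XX___
_____X___
___<X____
_________
gen 7: _________
_________
____XX___
___^_X___
___XX____
_________
gen 8: _________
_________
____XX___
___X>X___
___XX____
_________

east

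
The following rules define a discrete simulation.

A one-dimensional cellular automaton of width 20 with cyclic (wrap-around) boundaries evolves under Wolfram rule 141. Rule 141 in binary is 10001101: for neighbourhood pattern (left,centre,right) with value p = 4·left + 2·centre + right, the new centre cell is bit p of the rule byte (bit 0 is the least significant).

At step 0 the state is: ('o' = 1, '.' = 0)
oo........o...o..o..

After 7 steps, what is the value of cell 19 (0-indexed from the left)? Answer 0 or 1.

0

k=0  oo........o...o..o..
k=1  o..oooooo.o.o.o..o..
k=2  o..ooooo..o.o.o..o..
k=3  o..oooo...o.o.o..o..
k=4  o..ooo..o.o.o.o..o..
k=5  o..oo...o.o.o.o..o..
k=6  o..o..o.o.o.o.o..o..
k=7  o..o..o.o.o.o.o..o..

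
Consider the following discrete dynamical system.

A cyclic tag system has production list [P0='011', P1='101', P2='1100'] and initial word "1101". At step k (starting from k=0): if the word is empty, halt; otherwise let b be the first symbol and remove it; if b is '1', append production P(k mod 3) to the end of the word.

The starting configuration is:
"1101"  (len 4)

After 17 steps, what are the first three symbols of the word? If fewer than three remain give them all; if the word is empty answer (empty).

011

k=0  "1101"  (len 4)
k=1  "101011"  (len 6)
k=2  "01011101"  (len 8)
k=3  "1011101"  (len 7)
k=4  "011101011"  (len 9)
k=5  "11101011"  (len 8)
k=6  "11010111100"  (len 11)
k=7  "1010111100011"  (len 13)
k=8  "010111100011101"  (len 15)
k=9  "10111100011101"  (len 14)
k=10  "0111100011101011"  (len 16)
k=11  "111100011101011"  (len 15)
k=12  "111000111010111100"  (len 18)
k=13  "11000111010111100011"  (len 20)
k=14  "1000111010111100011101"  (len 22)
k=15  "0001110101111000111011100"  (len 25)
k=16  "001110101111000111011100"  (len 24)
k=17  "01110101111000111011100"  (len 23)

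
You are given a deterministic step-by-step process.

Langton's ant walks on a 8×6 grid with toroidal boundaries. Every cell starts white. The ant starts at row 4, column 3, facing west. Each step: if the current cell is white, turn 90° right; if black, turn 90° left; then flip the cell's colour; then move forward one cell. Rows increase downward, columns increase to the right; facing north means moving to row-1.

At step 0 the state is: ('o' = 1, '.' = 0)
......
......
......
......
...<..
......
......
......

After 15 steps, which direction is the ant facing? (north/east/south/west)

[0] ......
......
......
......
...<..
......
......
......
[1] ......
......
......
...^..
...o..
......
......
......
[2] ......
......
......
...o>.
...o..
......
......
......
[3] ......
......
......
...oo.
...ov.
......
......
......
[4] ......
......
......
...oo.
...<o.
......
......
......
[5] ......
......
......
...oo.
....o.
...v..
......
......
[6] ......
......
......
...oo.
....o.
..<o..
......
......
[7] ......
......
......
...oo.
..^.o.
..oo..
......
......
[8] ......
......
......
...oo.
..o>o.
..oo..
......
......
[9] ......
......
......
...oo.
..ooo.
..ov..
......
......
[10] ......
......
......
...oo.
..ooo.
..o.>.
......
......
[11] ......
......
......
...oo.
..ooo.
..o.o.
....v.
......
[12] ......
......
......
...oo.
..ooo.
..o.o.
...<o.
......
[13] ......
......
......
...oo.
..ooo.
..o^o.
...oo.
......
[14] ......
......
......
...oo.
..ooo.
..oo>.
...oo.
......
[15] ......
......
......
...oo.
..oo^.
..oo..
...oo.
......

north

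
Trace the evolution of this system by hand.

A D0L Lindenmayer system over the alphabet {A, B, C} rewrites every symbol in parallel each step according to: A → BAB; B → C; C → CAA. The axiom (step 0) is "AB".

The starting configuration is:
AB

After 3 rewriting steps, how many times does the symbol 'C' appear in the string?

5

step 0: AB
step 1: BABC
step 2: CBABCCAA
step 3: CAACBABCCAACAABABBAB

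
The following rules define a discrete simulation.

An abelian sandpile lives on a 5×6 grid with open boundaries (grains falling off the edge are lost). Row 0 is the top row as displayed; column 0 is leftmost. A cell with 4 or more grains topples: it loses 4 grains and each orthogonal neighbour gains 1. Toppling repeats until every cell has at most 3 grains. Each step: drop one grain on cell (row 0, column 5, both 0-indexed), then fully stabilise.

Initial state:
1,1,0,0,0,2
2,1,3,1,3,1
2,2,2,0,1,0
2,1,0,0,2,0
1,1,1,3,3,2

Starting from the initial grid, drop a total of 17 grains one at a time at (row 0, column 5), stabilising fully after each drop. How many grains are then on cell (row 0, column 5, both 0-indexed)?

t=0: 1,1,0,0,0,2
2,1,3,1,3,1
2,2,2,0,1,0
2,1,0,0,2,0
1,1,1,3,3,2
t=1: 1,1,0,0,0,3
2,1,3,1,3,1
2,2,2,0,1,0
2,1,0,0,2,0
1,1,1,3,3,2
t=2: 1,1,0,0,1,0
2,1,3,1,3,2
2,2,2,0,1,0
2,1,0,0,2,0
1,1,1,3,3,2
t=3: 1,1,0,0,1,1
2,1,3,1,3,2
2,2,2,0,1,0
2,1,0,0,2,0
1,1,1,3,3,2
t=4: 1,1,0,0,1,2
2,1,3,1,3,2
2,2,2,0,1,0
2,1,0,0,2,0
1,1,1,3,3,2
t=5: 1,1,0,0,1,3
2,1,3,1,3,2
2,2,2,0,1,0
2,1,0,0,2,0
1,1,1,3,3,2
t=6: 1,1,0,0,2,0
2,1,3,1,3,3
2,2,2,0,1,0
2,1,0,0,2,0
1,1,1,3,3,2
t=7: 1,1,0,0,2,1
2,1,3,1,3,3
2,2,2,0,1,0
2,1,0,0,2,0
1,1,1,3,3,2
t=8: 1,1,0,0,2,2
2,1,3,1,3,3
2,2,2,0,1,0
2,1,0,0,2,0
1,1,1,3,3,2
t=9: 1,1,0,0,2,3
2,1,3,1,3,3
2,2,2,0,1,0
2,1,0,0,2,0
1,1,1,3,3,2
t=10: 1,1,0,1,0,2
2,1,3,2,1,1
2,2,2,0,2,1
2,1,0,0,2,0
1,1,1,3,3,2
t=11: 1,1,0,1,0,3
2,1,3,2,1,1
2,2,2,0,2,1
2,1,0,0,2,0
1,1,1,3,3,2
t=12: 1,1,0,1,1,0
2,1,3,2,1,2
2,2,2,0,2,1
2,1,0,0,2,0
1,1,1,3,3,2
t=13: 1,1,0,1,1,1
2,1,3,2,1,2
2,2,2,0,2,1
2,1,0,0,2,0
1,1,1,3,3,2
t=14: 1,1,0,1,1,2
2,1,3,2,1,2
2,2,2,0,2,1
2,1,0,0,2,0
1,1,1,3,3,2
t=15: 1,1,0,1,1,3
2,1,3,2,1,2
2,2,2,0,2,1
2,1,0,0,2,0
1,1,1,3,3,2
t=16: 1,1,0,1,2,0
2,1,3,2,1,3
2,2,2,0,2,1
2,1,0,0,2,0
1,1,1,3,3,2
t=17: 1,1,0,1,2,1
2,1,3,2,1,3
2,2,2,0,2,1
2,1,0,0,2,0
1,1,1,3,3,2

1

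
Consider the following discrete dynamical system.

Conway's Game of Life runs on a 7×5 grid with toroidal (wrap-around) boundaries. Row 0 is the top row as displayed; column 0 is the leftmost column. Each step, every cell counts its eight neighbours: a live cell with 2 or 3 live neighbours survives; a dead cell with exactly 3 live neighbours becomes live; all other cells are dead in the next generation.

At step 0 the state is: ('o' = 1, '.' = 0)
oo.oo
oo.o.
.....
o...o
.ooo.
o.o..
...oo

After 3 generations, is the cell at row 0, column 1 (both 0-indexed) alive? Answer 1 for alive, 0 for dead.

1

t=0: oo.oo
oo.o.
.....
o...o
.ooo.
o.o..
...oo
t=1: .o...
.o.o.
.o...
ooooo
..oo.
o....
.....
t=2: ..o..
oo...
.....
o...o
.....
.....
.....
t=3: .o...
.o...
.o..o
.....
.....
.....
.....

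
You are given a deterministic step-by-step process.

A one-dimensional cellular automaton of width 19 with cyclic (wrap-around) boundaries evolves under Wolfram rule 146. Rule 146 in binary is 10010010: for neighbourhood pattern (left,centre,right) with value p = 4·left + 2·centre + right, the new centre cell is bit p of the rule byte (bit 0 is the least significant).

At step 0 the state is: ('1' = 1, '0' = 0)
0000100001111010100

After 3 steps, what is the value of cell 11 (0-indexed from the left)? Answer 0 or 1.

1

[0] 0000100001111010100
[1] 0001010010110000010
[2] 0010001100001000101
[3] 1101010010010101000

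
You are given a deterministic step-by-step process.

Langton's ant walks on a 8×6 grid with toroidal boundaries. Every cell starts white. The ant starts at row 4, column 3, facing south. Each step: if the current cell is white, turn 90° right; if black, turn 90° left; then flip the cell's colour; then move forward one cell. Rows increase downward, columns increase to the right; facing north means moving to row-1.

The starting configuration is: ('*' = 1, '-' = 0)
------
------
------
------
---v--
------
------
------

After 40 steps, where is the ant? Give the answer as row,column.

2,3

[0] ------
------
------
------
---v--
------
------
------
[1] ------
------
------
------
--<*--
------
------
------
[2] ------
------
------
--^---
--**--
------
------
------
[3] ------
------
------
--*>--
--**--
------
------
------
[4] ------
------
------
--**--
--*v--
------
------
------
[5] ------
------
------
--**--
--*->-
------
------
------
[6] ------
------
------
--**--
--*-*-
----v-
------
------
[7] ------
------
------
--**--
--*-*-
---<*-
------
------
[8] ------
------
------
--**--
--*^*-
---**-
------
------
[9] ------
------
------
--**--
--**>-
---**-
------
------
[10] ------
------
------
--**^-
--**--
---**-
------
------
[11] ------
------
------
--***>
--**--
---**-
------
------
[12] ------
------
------
--****
--**-v
---**-
------
------
[13] ------
------
------
--****
--**<*
---**-
------
------
[14] ------
------
------
--**^*
--****
---**-
------
------
[15] ------
------
------
--*<-*
--****
---**-
------
------
[16] ------
------
------
--*--*
--*v**
---**-
------
------
[17] ------
------
------
--*--*
--*->*
---**-
------
------
[18] ------
------
------
--*-^*
--*--*
---**-
------
------
[19] ------
------
------
--*-*>
--*--*
---**-
------
------
[20] ------
------
-----^
--*-*-
--*--*
---**-
------
------
[21] ------
------
>----*
--*-*-
--*--*
---**-
------
------
[22] ------
------
*----*
v-*-*-
--*--*
---**-
------
------
[23] ------
------
*----*
*-*-*<
--*--*
---**-
------
------
[24] ------
------
*----^
*-*-**
--*--*
---**-
------
------
[25] ------
------
*---<-
*-*-**
--*--*
---**-
------
------
[26] ------
----^-
*---*-
*-*-**
--*--*
---**-
------
------
[27] ------
----*>
*---*-
*-*-**
--*--*
---**-
------
------
[28] ------
----**
*---*v
*-*-**
--*--*
---**-
------
------
[29] ------
----**
*---<*
*-*-**
--*--*
---**-
------
------
[30] ------
----**
*----*
*-*-v*
--*--*
---**-
------
------
[31] ------
----**
*----*
*-*-->
--*--*
---**-
------
------
[32] ------
----**
*----^
*-*---
--*--*
---**-
------
------
[33] ------
----**
*---<-
*-*---
--*--*
---**-
------
------
[34] ------
----^*
*---*-
*-*---
--*--*
---**-
------
------
[35] ------
---<-*
*---*-
*-*---
--*--*
---**-
------
------
[36] ---^--
---*-*
*---*-
*-*---
--*--*
---**-
------
------
[37] ---*>-
---*-*
*---*-
*-*---
--*--*
---**-
------
------
[38] ---**-
---*v*
*---*-
*-*---
--*--*
---**-
------
------
[39] ---**-
---<**
*---*-
*-*---
--*--*
---**-
------
------
[40] ---**-
----**
*--v*-
*-*---
--*--*
---**-
------
------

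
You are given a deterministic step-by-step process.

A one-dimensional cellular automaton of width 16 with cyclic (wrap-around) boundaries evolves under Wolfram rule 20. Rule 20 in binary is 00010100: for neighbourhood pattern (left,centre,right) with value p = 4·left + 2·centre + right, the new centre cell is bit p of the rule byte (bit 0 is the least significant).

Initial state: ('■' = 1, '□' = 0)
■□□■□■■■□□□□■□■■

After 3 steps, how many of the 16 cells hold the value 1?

gen 0: ■□□■□■■■□□□□■□■■
gen 1: □■□■□□□□■□□□■□□□
gen 2: □■□■■□□□■■□□■■□□
gen 3: □■□□□■□□□□■□□□■□

4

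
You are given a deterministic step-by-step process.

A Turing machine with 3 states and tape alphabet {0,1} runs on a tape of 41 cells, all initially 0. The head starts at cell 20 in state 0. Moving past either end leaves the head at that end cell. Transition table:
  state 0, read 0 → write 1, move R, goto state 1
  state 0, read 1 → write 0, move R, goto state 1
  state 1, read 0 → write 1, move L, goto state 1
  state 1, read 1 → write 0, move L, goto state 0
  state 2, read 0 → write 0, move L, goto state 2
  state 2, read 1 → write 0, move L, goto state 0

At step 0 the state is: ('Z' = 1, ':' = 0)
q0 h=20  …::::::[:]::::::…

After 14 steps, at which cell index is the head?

0) q0 h=20  …::::::[:]::::::…
1) q1 h=21  …:::::Z[:]::::::…
2) q1 h=20  …::::::[Z]Z:::::…
3) q0 h=19  …::::::[:]:Z::::…
4) q1 h=20  …:::::Z[:]Z:::::…
5) q1 h=19  …::::::[Z]ZZ::::…
6) q0 h=18  …::::::[:]:ZZ:::…
7) q1 h=19  …:::::Z[:]ZZ::::…
8) q1 h=18  …::::::[Z]ZZZ:::…
9) q0 h=17  …::::::[:]:ZZZ::…
10) q1 h=18  …:::::Z[:]ZZZ:::…
11) q1 h=17  …::::::[Z]ZZZZ::…
12) q0 h=16  …::::::[:]:ZZZZ:…
13) q1 h=17  …:::::Z[:]ZZZZ::…
14) q1 h=16  …::::::[Z]ZZZZZ:…

16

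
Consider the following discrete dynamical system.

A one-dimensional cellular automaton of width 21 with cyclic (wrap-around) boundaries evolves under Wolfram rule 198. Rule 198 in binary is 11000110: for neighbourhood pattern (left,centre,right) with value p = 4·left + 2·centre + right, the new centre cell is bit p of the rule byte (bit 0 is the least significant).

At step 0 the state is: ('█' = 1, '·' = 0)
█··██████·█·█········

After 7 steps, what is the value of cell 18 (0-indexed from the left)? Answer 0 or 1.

gen 0: █··██████·█·█········
gen 1: █·█·█████·█·█·······█
gen 2: █·█··████·█·█······█·
gen 3: █·█·█·███·█·█·····██·
gen 4: █·█·█··██·█·█····█·█·
gen 5: █·█·█·█·█·█·█···██·█·
gen 6: █·█·█·█·█·█·█··█·█·█·
gen 7: █·█·█·█·█·█·█·██·█·█·

0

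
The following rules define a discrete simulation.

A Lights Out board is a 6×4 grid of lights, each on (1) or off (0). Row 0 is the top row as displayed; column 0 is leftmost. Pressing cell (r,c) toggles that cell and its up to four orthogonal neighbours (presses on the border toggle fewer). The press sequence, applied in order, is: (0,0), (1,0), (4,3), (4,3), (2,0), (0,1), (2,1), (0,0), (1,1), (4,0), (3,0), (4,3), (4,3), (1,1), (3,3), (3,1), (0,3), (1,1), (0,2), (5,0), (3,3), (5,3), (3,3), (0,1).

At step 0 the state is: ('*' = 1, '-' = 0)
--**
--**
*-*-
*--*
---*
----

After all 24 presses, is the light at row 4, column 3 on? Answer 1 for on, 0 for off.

k=0  --**
--**
*-*-
*--*
---*
----
k=1  ****
*-**
*-*-
*--*
---*
----
k=2  -***
-***
--*-
*--*
---*
----
k=3  -***
-***
--*-
*---
--*-
---*
k=4  -***
-***
--*-
*--*
---*
----
k=5  -***
****
***-
---*
---*
----
k=6  *--*
*-**
***-
---*
---*
----
k=7  *--*
****
----
-*-*
---*
----
k=8  -*-*
-***
----
-*-*
---*
----
k=9  ---*
*--*
-*--
-*-*
---*
----
k=10  ---*
*--*
-*--
**-*
**-*
*---
k=11  ---*
*--*
**--
---*
-*-*
*---
k=12  ---*
*--*
**--
----
-**-
*--*
k=13  ---*
*--*
**--
---*
-*-*
*---
k=14  -*-*
-***
*---
---*
-*-*
*---
k=15  -*-*
-***
*--*
--*-
-*--
*---
k=16  -*-*
-***
**-*
**--
----
*---
k=17  -**-
-**-
**-*
**--
----
*---
k=18  --*-
*---
*--*
**--
----
*---
k=19  -*-*
*-*-
*--*
**--
----
*---
k=20  -*-*
*-*-
*--*
**--
*---
-*--
k=21  -*-*
*-*-
*---
****
*--*
-*--
k=22  -*-*
*-*-
*---
****
*---
-***
k=23  -*-*
*-*-
*--*
**--
*--*
-***
k=24  *-**
***-
*--*
**--
*--*
-***

1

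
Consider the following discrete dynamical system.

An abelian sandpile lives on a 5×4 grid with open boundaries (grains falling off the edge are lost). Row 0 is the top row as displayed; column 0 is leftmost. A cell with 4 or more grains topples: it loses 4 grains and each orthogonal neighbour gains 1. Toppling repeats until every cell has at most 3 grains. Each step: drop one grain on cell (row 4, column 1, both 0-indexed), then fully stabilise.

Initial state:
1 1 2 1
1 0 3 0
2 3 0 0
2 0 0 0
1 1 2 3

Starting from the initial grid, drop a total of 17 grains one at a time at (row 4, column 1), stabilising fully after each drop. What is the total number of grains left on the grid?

gen 0: 1 1 2 1
1 0 3 0
2 3 0 0
2 0 0 0
1 1 2 3
gen 1: 1 1 2 1
1 0 3 0
2 3 0 0
2 0 0 0
1 2 2 3
gen 2: 1 1 2 1
1 0 3 0
2 3 0 0
2 0 0 0
1 3 2 3
gen 3: 1 1 2 1
1 0 3 0
2 3 0 0
2 1 0 0
2 0 3 3
gen 4: 1 1 2 1
1 0 3 0
2 3 0 0
2 1 0 0
2 1 3 3
gen 5: 1 1 2 1
1 0 3 0
2 3 0 0
2 1 0 0
2 2 3 3
gen 6: 1 1 2 1
1 0 3 0
2 3 0 0
2 1 0 0
2 3 3 3
gen 7: 1 1 2 1
1 0 3 0
2 3 0 0
2 2 1 1
3 1 1 0
gen 8: 1 1 2 1
1 0 3 0
2 3 0 0
2 2 1 1
3 2 1 0
gen 9: 1 1 2 1
1 0 3 0
2 3 0 0
2 2 1 1
3 3 1 0
gen 10: 1 1 2 1
1 0 3 0
2 3 0 0
3 3 1 1
0 1 2 0
gen 11: 1 1 2 1
1 0 3 0
2 3 0 0
3 3 1 1
0 2 2 0
gen 12: 1 1 2 1
1 0 3 0
2 3 0 0
3 3 1 1
0 3 2 0
gen 13: 1 1 2 1
2 1 3 0
0 1 1 0
1 2 2 1
2 1 3 0
gen 14: 1 1 2 1
2 1 3 0
0 1 1 0
1 2 2 1
2 2 3 0
gen 15: 1 1 2 1
2 1 3 0
0 1 1 0
1 2 2 1
2 3 3 0
gen 16: 1 1 2 1
2 1 3 0
0 1 1 0
1 3 3 1
3 1 0 1
gen 17: 1 1 2 1
2 1 3 0
0 1 1 0
1 3 3 1
3 2 0 1

27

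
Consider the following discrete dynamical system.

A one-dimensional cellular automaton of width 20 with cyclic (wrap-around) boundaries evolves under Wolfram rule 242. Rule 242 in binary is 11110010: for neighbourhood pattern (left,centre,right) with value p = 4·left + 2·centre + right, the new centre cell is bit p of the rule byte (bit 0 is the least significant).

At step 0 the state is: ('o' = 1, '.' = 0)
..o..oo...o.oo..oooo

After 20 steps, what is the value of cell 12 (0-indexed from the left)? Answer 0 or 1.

1

k=0  ..o..oo...o.oo..oooo
k=1  oo.oo.oo.o.o.ooo.ooo
k=2  ooo.oo.oo.o.o.ooo.oo
k=3  oooo.oo.oo.o.o.ooo.o
k=4  ooooo.oo.oo.o.o.ooo.
k=5  .ooooo.oo.oo.o.o.ooo
k=6  o.ooooo.oo.oo.o.o.oo
k=7  oo.ooooo.oo.oo.o.o.o
k=8  ooo.ooooo.oo.oo.o.o.
k=9  .ooo.ooooo.oo.oo.o.o
k=10  o.ooo.ooooo.oo.oo.o.
k=11  .o.ooo.ooooo.oo.oo.o
k=12  o.o.ooo.ooooo.oo.oo.
k=13  .o.o.ooo.ooooo.oo.oo
k=14  o.o.o.ooo.ooooo.oo.o
k=15  oo.o.o.ooo.ooooo.oo.
k=16  .oo.o.o.ooo.ooooo.oo
k=17  o.oo.o.o.ooo.ooooo.o
k=18  oo.oo.o.o.ooo.ooooo.
k=19  .oo.oo.o.o.ooo.ooooo
k=20  o.oo.oo.o.o.ooo.oooo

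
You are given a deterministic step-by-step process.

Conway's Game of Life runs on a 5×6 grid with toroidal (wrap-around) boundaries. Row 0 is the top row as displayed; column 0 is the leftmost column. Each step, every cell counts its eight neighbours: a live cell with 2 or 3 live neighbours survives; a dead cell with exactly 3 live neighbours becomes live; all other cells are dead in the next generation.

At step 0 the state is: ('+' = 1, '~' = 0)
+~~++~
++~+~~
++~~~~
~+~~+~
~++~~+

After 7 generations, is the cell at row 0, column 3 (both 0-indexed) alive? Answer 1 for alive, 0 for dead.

gen 0: +~~++~
++~+~~
++~~~~
~+~~+~
~++~~+
gen 1: ~~~++~
~~~++~
~~~~~+
~~~~~+
~++~~+
gen 2: ~~~~~+
~~~+~+
~~~~~+
~~~~++
+~++~+
gen 3: ~~++~+
+~~~~+
+~~~~+
~~~+~~
+~~+~~
gen 4: ~+++~+
~+~~~~
+~~~++
+~~~++
~~~+~~
gen 5: ++~++~
~+~+~~
~+~~+~
+~~+~~
~+~+~~
gen 6: ++~++~
~+~+~+
++~++~
++~++~
~+~+~+
gen 7: ~+~+~~
~~~~~~
~~~~~~
~~~~~~
~~~~~~

1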